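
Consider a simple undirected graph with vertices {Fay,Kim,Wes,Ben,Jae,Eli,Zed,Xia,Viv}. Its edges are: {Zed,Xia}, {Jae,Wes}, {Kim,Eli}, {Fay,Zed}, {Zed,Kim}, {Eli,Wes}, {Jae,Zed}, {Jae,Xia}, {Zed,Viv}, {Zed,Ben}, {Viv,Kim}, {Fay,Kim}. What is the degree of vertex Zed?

6

Neighbors of Zed: Fay, Kim, Ben, Jae, Xia, Viv.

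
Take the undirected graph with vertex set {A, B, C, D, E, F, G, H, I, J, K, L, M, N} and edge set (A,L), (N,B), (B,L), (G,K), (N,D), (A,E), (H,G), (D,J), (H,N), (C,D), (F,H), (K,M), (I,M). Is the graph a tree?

Yes

The graph has 14 vertices and 13 edges.
Connected and |E| = |V| - 1, which characterizes a tree.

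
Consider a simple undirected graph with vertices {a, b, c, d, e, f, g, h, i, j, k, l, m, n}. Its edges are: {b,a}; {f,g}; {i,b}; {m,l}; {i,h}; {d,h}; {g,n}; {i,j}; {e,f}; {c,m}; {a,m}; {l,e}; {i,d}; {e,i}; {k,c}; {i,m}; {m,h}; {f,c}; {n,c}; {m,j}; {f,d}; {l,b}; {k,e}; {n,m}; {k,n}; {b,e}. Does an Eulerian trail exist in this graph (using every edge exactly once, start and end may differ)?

Degrees: a:2, b:4, c:4, d:3, e:5, f:4, g:2, h:3, i:6, j:2, k:3, l:3, m:7, n:4
Odd-degree vertices: d, e, h, k, l, m (6 total).
An Eulerian trail requires 0 or 2 odd-degree vertices; here there are 6.

No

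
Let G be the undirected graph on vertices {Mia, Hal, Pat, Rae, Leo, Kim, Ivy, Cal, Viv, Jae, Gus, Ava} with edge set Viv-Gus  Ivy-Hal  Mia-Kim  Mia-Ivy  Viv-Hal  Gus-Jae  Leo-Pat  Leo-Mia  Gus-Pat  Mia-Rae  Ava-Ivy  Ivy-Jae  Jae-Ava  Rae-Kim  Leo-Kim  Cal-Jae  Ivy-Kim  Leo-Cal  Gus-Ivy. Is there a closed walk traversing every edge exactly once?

Degrees: Mia:4, Hal:2, Pat:2, Rae:2, Leo:4, Kim:4, Ivy:6, Cal:2, Viv:2, Jae:4, Gus:4, Ava:2
Every vertex has even degree and the edges form a single connected piece, so an Eulerian circuit exists.

Yes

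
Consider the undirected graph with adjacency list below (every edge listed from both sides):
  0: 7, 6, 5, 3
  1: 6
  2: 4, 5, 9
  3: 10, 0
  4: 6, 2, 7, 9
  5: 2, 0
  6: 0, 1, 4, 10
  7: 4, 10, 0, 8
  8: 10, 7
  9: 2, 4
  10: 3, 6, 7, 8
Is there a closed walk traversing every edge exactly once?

Degrees: 0:4, 1:1, 2:3, 3:2, 4:4, 5:2, 6:4, 7:4, 8:2, 9:2, 10:4
1, 2 have odd degree; an Eulerian circuit needs every degree to be even, so none exists.

No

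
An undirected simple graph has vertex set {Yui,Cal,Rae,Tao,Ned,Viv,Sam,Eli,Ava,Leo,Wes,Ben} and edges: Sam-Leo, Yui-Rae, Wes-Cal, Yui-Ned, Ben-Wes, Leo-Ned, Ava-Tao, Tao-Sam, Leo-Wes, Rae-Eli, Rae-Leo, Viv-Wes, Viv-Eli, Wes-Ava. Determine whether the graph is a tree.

No

The graph has 12 vertices and 14 edges.
A tree on 12 vertices has exactly 11 edges; this graph has 14, so it contains a cycle and is not a tree.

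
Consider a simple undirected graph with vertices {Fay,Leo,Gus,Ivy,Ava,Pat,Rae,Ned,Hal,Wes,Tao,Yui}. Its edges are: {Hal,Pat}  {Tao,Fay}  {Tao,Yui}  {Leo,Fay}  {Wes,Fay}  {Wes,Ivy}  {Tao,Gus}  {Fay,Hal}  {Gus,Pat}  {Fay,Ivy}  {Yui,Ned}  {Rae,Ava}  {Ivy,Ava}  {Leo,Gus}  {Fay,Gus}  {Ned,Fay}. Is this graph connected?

Yes

Starting from Fay and exploring outward reaches every vertex (Fay, Tao, Ivy, Hal, Ned, Wes, Leo, Gus, Yui, Ava, Pat, Rae); the graph is connected.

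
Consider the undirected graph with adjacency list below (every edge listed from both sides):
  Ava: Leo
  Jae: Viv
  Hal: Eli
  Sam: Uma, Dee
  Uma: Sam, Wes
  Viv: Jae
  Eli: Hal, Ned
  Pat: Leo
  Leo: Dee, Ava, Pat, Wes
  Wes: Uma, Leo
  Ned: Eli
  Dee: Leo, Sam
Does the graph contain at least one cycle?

Yes

|V| = 12, |E| = 10, number of components = 3.
One cycle is Leo-Wes-Uma-Sam-Dee-Leo.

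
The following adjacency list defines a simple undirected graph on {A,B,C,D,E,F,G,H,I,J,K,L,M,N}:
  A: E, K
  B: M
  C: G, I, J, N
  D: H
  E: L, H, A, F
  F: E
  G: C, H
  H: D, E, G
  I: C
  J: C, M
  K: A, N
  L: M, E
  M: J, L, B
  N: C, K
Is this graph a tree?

The graph has 14 vertices and 15 edges.
A tree on 14 vertices has exactly 13 edges; this graph has 15, so it contains a cycle and is not a tree.

No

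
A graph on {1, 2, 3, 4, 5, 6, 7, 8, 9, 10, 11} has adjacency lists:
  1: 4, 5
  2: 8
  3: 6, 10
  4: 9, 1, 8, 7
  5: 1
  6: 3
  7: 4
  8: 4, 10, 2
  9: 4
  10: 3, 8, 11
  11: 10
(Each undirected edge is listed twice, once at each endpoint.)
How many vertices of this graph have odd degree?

Degrees: 1:2, 2:1, 3:2, 4:4, 5:1, 6:1, 7:1, 8:3, 9:1, 10:3, 11:1
Odd-degree vertices: 2, 5, 6, 7, 8, 9, 10, 11.

8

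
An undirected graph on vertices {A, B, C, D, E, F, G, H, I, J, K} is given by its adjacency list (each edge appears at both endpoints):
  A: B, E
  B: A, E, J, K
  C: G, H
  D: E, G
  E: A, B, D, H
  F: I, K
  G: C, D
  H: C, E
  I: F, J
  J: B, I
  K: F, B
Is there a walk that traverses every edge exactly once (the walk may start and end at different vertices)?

Yes

Degrees: A:2, B:4, C:2, D:2, E:4, F:2, G:2, H:2, I:2, J:2, K:2
Odd-degree vertices: none (0 total).
The non-isolated vertices are connected and exactly 0 have odd degree, so an Eulerian trail exists.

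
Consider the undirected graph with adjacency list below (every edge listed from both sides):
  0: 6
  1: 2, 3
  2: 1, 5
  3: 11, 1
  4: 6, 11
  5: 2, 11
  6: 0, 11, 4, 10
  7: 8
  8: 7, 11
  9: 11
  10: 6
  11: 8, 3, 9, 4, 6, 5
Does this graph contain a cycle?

Yes

The graph has 12 vertices, 13 edges, and 1 connected component.
One cycle is 6-11-4-6.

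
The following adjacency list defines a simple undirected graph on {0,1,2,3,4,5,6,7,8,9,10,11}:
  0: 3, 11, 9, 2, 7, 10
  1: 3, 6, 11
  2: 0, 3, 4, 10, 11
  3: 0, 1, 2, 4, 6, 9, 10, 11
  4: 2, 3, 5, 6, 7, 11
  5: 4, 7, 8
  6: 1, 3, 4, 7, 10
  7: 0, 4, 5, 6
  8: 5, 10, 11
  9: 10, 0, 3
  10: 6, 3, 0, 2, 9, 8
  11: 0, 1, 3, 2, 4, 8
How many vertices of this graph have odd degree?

6

Degrees: 0:6, 1:3, 2:5, 3:8, 4:6, 5:3, 6:5, 7:4, 8:3, 9:3, 10:6, 11:6
Odd-degree vertices: 1, 2, 5, 6, 8, 9.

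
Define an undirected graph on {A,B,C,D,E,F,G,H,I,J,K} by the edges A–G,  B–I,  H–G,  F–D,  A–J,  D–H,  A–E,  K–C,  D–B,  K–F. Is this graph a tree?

|V| = 11, |E| = 10.
It is connected with exactly 10 edges, hence acyclic — it is a tree.

Yes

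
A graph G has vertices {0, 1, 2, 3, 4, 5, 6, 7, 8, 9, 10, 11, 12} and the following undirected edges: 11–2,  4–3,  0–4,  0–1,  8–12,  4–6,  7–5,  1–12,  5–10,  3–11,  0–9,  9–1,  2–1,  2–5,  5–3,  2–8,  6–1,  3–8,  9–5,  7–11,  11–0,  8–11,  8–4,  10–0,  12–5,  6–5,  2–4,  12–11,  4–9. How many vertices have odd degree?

Degrees: 0:5, 1:5, 2:5, 3:4, 4:6, 5:7, 6:3, 7:2, 8:5, 9:4, 10:2, 11:6, 12:4
Odd-degree vertices: 0, 1, 2, 5, 6, 8.

6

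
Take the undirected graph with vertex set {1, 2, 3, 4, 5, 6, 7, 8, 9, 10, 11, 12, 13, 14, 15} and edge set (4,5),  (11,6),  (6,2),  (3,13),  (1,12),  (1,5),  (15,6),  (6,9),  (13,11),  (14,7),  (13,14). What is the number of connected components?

4

Component: {8}
Component: {10}
Component: {1, 4, 5, 12}
Component: {2, 3, 6, 7, 9, 11, 13, 14, 15}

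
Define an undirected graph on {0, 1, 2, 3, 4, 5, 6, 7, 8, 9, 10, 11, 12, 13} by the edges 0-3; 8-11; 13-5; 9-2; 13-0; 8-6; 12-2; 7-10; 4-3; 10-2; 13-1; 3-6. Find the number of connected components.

Component: {2, 7, 9, 10, 12}
Component: {0, 1, 3, 4, 5, 6, 8, 11, 13}

2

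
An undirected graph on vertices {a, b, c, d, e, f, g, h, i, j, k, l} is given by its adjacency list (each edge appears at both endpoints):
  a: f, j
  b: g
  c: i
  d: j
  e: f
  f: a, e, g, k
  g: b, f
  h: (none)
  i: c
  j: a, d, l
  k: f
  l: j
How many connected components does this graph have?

Component: {h}
Component: {c, i}
Component: {a, b, d, e, f, g, j, k, l}

3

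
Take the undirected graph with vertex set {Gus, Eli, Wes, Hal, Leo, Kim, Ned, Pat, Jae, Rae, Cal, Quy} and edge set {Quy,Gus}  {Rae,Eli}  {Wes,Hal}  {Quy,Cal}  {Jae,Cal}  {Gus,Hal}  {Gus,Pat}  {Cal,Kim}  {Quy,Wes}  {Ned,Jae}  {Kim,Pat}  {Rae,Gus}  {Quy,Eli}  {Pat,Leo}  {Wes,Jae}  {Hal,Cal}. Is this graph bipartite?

No

The cycle Gus-Pat-Kim-Cal-Quy-Gus has length 5, which is odd, so the graph is not bipartite.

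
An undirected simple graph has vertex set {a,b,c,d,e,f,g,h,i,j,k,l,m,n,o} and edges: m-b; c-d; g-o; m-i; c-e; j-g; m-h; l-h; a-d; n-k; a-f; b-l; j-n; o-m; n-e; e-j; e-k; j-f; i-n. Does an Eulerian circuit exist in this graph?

Degrees: a:2, b:2, c:2, d:2, e:4, f:2, g:2, h:2, i:2, j:4, k:2, l:2, m:4, n:4, o:2
All degrees are even and the non-isolated vertices are connected — an Eulerian circuit exists.

Yes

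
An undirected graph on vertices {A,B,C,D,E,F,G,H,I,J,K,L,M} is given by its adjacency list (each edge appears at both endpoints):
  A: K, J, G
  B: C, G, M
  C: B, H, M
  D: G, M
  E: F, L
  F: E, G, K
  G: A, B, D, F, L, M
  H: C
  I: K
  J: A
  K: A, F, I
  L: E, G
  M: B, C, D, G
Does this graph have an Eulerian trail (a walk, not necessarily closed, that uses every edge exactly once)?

No

Degrees: A:3, B:3, C:3, D:2, E:2, F:3, G:6, H:1, I:1, J:1, K:3, L:2, M:4
Odd-degree vertices: A, B, C, F, H, I, J, K (8 total).
With 8 odd-degree vertices (more than two), no single trail can use every edge.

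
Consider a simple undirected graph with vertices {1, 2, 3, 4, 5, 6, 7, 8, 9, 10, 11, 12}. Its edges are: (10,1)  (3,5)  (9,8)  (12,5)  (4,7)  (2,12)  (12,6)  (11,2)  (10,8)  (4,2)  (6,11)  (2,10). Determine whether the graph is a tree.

No

The graph has 12 vertices and 12 edges.
Connected but with 12 > 11 edges, so it has a cycle and is not a tree.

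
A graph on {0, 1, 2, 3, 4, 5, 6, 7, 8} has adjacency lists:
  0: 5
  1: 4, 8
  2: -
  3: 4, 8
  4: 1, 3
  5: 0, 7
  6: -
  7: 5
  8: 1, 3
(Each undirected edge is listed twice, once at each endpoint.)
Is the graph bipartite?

Yes

A valid 2-coloring puts {2, 4, 5, 6, 8} on one side and {0, 1, 3, 7} on the other; every edge crosses between the two sides.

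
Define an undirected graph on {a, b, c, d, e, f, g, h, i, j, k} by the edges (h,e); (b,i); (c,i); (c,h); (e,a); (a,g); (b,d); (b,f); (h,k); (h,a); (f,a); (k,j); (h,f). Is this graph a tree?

No

|V| = 11, |E| = 13.
A tree on 11 vertices has exactly 10 edges; this graph has 13, so it contains a cycle and is not a tree.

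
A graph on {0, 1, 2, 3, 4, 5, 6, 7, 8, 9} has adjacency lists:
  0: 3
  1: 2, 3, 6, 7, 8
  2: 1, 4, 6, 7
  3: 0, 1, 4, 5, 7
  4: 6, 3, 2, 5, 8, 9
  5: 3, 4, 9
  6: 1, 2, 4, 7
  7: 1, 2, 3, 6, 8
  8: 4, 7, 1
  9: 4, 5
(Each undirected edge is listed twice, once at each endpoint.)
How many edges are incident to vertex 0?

Neighbors of 0: 3.

1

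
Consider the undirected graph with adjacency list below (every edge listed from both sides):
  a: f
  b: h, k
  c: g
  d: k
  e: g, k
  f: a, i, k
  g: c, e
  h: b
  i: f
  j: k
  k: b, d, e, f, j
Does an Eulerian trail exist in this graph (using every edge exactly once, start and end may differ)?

No

Degrees: a:1, b:2, c:1, d:1, e:2, f:3, g:2, h:1, i:1, j:1, k:5
Odd-degree vertices: a, c, d, f, h, i, j, k (8 total).
An Eulerian trail requires 0 or 2 odd-degree vertices; here there are 8.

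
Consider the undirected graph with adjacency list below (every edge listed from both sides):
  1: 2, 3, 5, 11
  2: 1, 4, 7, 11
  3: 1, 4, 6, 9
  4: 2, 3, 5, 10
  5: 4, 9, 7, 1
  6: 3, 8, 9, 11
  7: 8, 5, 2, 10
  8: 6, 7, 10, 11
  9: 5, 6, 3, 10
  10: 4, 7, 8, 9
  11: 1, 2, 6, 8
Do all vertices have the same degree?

Yes

Degrees: 1:4, 2:4, 3:4, 4:4, 5:4, 6:4, 7:4, 8:4, 9:4, 10:4, 11:4
Every vertex has degree 4, so the graph is 4-regular.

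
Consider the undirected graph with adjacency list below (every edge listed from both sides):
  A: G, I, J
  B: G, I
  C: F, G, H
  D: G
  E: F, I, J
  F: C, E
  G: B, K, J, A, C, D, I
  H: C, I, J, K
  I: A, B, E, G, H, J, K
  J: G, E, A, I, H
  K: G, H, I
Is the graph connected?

Yes

Starting from A and exploring outward reaches every vertex (A, I, G, J, H, K, E, B, D, C, F); the graph is connected.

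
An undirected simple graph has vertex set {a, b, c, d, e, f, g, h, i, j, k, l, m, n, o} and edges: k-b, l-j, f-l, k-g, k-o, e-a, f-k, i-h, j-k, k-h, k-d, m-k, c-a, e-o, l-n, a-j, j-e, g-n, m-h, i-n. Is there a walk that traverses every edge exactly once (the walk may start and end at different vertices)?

Degrees: a:3, b:1, c:1, d:1, e:3, f:2, g:2, h:3, i:2, j:4, k:8, l:3, m:2, n:3, o:2
Odd-degree vertices: a, b, c, d, e, h, l, n (8 total).
With 8 odd-degree vertices (more than two), no single trail can use every edge.

No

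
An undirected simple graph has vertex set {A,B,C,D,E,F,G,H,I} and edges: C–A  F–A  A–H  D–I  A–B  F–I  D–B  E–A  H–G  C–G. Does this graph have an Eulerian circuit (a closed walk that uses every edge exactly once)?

No

Degrees: A:5, B:2, C:2, D:2, E:1, F:2, G:2, H:2, I:2
Vertices with odd degree: A, E. An Eulerian circuit requires all degrees even.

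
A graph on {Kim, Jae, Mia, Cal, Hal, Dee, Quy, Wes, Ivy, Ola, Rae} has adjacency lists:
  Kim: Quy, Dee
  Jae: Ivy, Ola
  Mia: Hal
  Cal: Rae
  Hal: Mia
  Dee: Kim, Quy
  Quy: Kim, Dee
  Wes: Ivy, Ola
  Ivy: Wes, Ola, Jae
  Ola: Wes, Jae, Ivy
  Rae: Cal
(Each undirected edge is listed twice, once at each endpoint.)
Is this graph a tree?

No

|V| = 11, |E| = 10.
It is not connected, so it is not a tree.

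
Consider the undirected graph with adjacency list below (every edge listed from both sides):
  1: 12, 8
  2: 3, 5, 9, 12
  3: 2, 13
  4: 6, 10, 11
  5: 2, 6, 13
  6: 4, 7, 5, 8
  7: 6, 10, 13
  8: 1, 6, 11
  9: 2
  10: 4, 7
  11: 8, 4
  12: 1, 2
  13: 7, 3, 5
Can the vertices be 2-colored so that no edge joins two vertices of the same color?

Color {3, 4, 5, 7, 8, 9, 12} black and {1, 2, 6, 10, 11, 13} white. No edge joins two same-colored vertices, so the graph is bipartite.

Yes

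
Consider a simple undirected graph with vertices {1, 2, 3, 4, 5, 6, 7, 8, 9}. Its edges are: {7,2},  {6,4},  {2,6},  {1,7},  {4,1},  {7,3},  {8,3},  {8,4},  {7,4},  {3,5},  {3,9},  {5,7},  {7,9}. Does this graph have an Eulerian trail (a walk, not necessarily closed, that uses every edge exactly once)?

Degrees: 1:2, 2:2, 3:4, 4:4, 5:2, 6:2, 7:6, 8:2, 9:2
Odd-degree vertices: none (0 total).
The non-isolated vertices are connected and exactly 0 have odd degree, so an Eulerian trail exists.

Yes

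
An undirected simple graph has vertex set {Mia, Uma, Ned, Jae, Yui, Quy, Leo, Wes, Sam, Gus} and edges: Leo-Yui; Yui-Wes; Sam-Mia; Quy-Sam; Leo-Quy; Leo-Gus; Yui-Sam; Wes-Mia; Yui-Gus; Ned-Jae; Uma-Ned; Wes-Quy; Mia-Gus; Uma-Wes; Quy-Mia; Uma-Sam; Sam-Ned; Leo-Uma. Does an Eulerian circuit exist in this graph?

No

Degrees: Mia:4, Uma:4, Ned:3, Jae:1, Yui:4, Quy:4, Leo:4, Wes:4, Sam:5, Gus:3
Ned, Jae, Sam, Gus have odd degree; an Eulerian circuit needs every degree to be even, so none exists.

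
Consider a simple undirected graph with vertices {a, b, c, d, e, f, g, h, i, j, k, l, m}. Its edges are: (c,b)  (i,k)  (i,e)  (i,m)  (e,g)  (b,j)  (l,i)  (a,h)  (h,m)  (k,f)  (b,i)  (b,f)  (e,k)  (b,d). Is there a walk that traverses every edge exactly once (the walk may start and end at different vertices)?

No

Degrees: a:1, b:5, c:1, d:1, e:3, f:2, g:1, h:2, i:5, j:1, k:3, l:1, m:2
Odd-degree vertices: a, b, c, d, e, g, i, j, k, l (10 total).
An Eulerian trail requires 0 or 2 odd-degree vertices; here there are 10.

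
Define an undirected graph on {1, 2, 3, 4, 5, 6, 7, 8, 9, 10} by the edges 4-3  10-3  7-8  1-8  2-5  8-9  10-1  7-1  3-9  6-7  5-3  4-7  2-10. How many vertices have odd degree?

Degrees: 1:3, 2:2, 3:4, 4:2, 5:2, 6:1, 7:4, 8:3, 9:2, 10:3
Odd-degree vertices: 1, 6, 8, 10.

4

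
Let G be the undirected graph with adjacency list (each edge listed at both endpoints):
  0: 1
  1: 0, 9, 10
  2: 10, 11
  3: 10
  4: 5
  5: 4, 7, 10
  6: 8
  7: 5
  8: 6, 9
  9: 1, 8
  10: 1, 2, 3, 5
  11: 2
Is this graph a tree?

Yes

The graph has 12 vertices and 11 edges.
It is connected with exactly 11 edges, hence acyclic — it is a tree.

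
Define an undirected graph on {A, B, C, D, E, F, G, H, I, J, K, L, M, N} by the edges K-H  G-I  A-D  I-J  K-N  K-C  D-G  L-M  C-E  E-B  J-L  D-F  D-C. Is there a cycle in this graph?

No

|V| = 14, |E| = 13, number of components = 1.
Since 13 = 14 - 1, the graph is a forest and contains no cycle.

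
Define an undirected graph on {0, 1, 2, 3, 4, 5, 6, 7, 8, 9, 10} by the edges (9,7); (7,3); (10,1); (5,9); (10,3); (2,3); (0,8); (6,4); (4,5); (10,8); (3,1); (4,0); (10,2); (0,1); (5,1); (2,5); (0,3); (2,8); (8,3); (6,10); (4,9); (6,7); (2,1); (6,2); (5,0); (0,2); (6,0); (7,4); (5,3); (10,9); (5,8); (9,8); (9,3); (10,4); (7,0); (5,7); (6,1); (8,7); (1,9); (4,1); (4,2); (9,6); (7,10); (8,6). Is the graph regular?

Yes

Degrees: 0:8, 1:8, 2:8, 3:8, 4:8, 5:8, 6:8, 7:8, 8:8, 9:8, 10:8
All degrees equal 8; the graph is regular.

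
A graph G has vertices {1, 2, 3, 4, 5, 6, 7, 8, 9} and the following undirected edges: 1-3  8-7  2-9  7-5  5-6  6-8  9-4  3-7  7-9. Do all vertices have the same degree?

Degrees: 1:1, 2:1, 3:2, 4:1, 5:2, 6:2, 7:4, 8:2, 9:3
Degrees are not all equal (e.g. deg(1)=1 but deg(7)=4); not regular.

No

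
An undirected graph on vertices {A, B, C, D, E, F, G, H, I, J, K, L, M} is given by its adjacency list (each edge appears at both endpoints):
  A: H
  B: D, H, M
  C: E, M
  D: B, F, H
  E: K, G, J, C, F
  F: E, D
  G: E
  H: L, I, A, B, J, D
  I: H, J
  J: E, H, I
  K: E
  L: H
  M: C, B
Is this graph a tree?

The graph has 13 vertices and 16 edges.
Connected but with 16 > 12 edges, so it has a cycle and is not a tree.

No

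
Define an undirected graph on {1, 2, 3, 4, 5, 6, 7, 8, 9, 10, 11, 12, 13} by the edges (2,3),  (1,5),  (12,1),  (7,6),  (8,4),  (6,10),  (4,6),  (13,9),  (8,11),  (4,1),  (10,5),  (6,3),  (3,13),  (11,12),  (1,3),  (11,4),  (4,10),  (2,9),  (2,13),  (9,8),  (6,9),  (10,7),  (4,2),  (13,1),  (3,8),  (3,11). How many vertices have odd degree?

Degrees: 1:5, 2:4, 3:6, 4:6, 5:2, 6:5, 7:2, 8:4, 9:4, 10:4, 11:4, 12:2, 13:4
Odd-degree vertices: 1, 6.

2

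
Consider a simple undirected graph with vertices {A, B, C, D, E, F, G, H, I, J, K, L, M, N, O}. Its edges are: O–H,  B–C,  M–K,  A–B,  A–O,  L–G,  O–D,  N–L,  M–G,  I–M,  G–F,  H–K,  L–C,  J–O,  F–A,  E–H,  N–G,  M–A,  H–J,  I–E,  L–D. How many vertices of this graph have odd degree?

Degrees: A:4, B:2, C:2, D:2, E:2, F:2, G:4, H:4, I:2, J:2, K:2, L:4, M:4, N:2, O:4
Odd-degree vertices: none.

0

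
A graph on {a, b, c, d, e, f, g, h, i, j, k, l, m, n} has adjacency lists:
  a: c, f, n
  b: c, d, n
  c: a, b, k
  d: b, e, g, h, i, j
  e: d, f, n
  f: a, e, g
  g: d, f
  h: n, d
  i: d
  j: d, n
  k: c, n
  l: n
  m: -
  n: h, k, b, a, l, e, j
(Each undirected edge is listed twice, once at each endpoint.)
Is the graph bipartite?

Yes

Color {c, d, f, m, n} black and {a, b, e, g, h, i, j, k, l} white. No edge joins two same-colored vertices, so the graph is bipartite.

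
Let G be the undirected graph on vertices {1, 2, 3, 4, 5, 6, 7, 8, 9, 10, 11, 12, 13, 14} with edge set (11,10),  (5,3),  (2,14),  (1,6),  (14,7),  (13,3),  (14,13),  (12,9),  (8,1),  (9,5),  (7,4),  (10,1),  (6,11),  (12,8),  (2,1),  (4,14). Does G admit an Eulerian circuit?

Yes

Degrees: 1:4, 2:2, 3:2, 4:2, 5:2, 6:2, 7:2, 8:2, 9:2, 10:2, 11:2, 12:2, 13:2, 14:4
All degrees are even and the non-isolated vertices are connected — an Eulerian circuit exists.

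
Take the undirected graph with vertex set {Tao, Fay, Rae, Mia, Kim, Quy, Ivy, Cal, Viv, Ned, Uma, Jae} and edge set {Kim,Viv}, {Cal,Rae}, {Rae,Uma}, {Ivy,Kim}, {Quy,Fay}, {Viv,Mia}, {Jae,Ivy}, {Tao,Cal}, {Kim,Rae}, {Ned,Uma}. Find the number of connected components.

Component: {Fay, Quy}
Component: {Tao, Rae, Mia, Kim, Ivy, Cal, Viv, Ned, Uma, Jae}

2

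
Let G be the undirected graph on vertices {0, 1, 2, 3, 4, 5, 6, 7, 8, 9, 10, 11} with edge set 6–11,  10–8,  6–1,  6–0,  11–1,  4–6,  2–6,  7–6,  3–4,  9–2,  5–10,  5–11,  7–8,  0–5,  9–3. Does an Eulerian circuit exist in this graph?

No

Degrees: 0:2, 1:2, 2:2, 3:2, 4:2, 5:3, 6:6, 7:2, 8:2, 9:2, 10:2, 11:3
5, 11 have odd degree; an Eulerian circuit needs every degree to be even, so none exists.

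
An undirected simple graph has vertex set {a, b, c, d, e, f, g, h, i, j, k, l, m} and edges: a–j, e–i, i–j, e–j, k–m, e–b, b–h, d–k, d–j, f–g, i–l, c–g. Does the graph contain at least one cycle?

The graph has 13 vertices, 12 edges, and 2 connected components.
One cycle is j-e-i-j.

Yes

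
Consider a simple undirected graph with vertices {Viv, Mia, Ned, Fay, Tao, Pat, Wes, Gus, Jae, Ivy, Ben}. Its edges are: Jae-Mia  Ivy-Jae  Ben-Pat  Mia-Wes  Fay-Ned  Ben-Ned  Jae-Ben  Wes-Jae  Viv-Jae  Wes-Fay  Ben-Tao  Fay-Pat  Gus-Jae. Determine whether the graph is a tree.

The graph has 11 vertices and 13 edges.
A tree on 11 vertices has exactly 10 edges; this graph has 13, so it contains a cycle and is not a tree.

No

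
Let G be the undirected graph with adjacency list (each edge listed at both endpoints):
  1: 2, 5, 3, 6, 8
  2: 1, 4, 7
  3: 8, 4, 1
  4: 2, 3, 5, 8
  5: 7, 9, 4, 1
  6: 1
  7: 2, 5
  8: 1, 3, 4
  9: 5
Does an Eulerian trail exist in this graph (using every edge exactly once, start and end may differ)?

Degrees: 1:5, 2:3, 3:3, 4:4, 5:4, 6:1, 7:2, 8:3, 9:1
Odd-degree vertices: 1, 2, 3, 6, 8, 9 (6 total).
An Eulerian trail requires 0 or 2 odd-degree vertices; here there are 6.

No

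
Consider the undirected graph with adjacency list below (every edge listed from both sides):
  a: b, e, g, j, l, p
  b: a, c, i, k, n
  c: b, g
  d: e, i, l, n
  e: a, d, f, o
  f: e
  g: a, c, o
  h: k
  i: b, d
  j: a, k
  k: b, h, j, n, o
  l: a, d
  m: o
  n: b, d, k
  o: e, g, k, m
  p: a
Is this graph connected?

Yes

A breadth-first search from a visits a, b, g, e, p, l, j, k, i, n, c, o, f, d, h, m — all 16 vertices — so the graph is connected.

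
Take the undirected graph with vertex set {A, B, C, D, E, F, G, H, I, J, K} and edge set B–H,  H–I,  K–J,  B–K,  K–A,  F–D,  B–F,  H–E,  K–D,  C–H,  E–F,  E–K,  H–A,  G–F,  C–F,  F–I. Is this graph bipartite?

Partition the vertices as {F, H, K} vs {A, B, C, D, E, G, I, J}. Each listed edge has one endpoint in each part, so the graph is bipartite.

Yes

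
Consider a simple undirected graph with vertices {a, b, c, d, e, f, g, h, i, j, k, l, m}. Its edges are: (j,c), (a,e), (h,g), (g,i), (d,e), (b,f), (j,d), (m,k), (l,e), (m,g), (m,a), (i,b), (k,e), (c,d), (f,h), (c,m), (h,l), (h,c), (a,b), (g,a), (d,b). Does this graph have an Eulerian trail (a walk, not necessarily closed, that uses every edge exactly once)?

Yes

Degrees: a:4, b:4, c:4, d:4, e:4, f:2, g:4, h:4, i:2, j:2, k:2, l:2, m:4
Odd-degree vertices: none (0 total).
The non-isolated vertices are connected and exactly 0 have odd degree, so an Eulerian trail exists.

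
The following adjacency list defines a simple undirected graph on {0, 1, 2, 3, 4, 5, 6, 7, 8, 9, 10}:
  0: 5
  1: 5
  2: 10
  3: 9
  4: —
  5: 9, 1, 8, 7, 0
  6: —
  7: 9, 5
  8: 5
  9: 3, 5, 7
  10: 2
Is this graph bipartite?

The cycle 7-5-9-7 has length 3, which is odd, so the graph is not bipartite.

No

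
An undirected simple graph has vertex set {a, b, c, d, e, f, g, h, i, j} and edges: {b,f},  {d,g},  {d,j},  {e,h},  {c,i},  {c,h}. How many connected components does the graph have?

4

Component: {a}
Component: {b, f}
Component: {d, g, j}
Component: {c, e, h, i}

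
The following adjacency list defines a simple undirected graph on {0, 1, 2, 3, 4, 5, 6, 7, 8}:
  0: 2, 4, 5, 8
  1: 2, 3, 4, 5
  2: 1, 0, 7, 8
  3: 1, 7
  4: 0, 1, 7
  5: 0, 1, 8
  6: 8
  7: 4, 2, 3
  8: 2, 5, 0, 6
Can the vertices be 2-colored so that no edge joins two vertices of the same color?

No

5-0-8-5 is an odd cycle (length 3), and a bipartite graph can contain only even cycles.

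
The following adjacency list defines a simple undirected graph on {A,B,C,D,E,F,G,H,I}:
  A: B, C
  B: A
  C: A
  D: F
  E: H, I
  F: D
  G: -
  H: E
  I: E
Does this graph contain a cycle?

|V| = 9, |E| = 5, number of components = 4.
Since 5 = 9 - 4, the graph is a forest and contains no cycle.

No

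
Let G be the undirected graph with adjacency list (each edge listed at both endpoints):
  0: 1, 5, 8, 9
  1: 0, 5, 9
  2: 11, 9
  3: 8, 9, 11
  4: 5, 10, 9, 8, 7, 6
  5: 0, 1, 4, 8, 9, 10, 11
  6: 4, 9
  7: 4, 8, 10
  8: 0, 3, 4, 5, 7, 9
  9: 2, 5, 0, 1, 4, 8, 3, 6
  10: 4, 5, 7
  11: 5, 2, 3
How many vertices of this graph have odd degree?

Degrees: 0:4, 1:3, 2:2, 3:3, 4:6, 5:7, 6:2, 7:3, 8:6, 9:8, 10:3, 11:3
Odd-degree vertices: 1, 3, 5, 7, 10, 11.

6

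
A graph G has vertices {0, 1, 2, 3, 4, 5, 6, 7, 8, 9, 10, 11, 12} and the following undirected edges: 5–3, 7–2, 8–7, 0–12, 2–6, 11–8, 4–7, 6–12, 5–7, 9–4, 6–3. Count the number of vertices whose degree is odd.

Degrees: 0:1, 1:0, 2:2, 3:2, 4:2, 5:2, 6:3, 7:4, 8:2, 9:1, 10:0, 11:1, 12:2
Odd-degree vertices: 0, 6, 9, 11.

4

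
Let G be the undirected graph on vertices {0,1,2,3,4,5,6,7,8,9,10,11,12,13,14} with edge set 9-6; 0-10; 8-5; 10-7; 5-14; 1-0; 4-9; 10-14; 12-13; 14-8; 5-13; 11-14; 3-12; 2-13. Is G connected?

Component: {4, 6, 9}
Component: {0, 1, 2, 3, 5, 7, 8, 10, 11, 12, 13, 14}
There are 2 separate components, so the graph is not connected.

No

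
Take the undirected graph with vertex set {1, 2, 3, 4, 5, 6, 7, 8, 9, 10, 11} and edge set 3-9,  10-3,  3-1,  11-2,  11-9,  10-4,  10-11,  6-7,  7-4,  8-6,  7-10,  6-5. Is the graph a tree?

|V| = 11, |E| = 12.
A tree on 11 vertices has exactly 10 edges; this graph has 12, so it contains a cycle and is not a tree.

No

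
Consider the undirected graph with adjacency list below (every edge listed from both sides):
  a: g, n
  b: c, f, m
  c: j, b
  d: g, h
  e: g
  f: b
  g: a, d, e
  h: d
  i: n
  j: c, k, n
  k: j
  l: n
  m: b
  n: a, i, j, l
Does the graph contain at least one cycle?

|V| = 14, |E| = 13, number of components = 1.
A forest on 14 vertices with 1 component has exactly 13 edges, which matches — so no cycle.

No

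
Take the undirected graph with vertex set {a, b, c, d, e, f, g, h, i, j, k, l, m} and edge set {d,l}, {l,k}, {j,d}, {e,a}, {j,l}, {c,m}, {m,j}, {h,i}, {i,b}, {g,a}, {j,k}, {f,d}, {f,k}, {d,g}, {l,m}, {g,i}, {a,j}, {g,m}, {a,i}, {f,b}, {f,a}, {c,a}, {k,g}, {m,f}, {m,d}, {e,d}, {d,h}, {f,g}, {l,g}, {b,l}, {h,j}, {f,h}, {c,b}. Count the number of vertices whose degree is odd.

4

Degrees: a:6, b:4, c:3, d:7, e:2, f:7, g:7, h:4, i:4, j:6, k:4, l:6, m:6
Odd-degree vertices: c, d, f, g.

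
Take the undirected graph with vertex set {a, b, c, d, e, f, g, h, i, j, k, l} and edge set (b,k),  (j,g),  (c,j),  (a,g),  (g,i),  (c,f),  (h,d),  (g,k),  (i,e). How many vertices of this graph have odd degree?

Degrees: a:1, b:1, c:2, d:1, e:1, f:1, g:4, h:1, i:2, j:2, k:2, l:0
Odd-degree vertices: a, b, d, e, f, h.

6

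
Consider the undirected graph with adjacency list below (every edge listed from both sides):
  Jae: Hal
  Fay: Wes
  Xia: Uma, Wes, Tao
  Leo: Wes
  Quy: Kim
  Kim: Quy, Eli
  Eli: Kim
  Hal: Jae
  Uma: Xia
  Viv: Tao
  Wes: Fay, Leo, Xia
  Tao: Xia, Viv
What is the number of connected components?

Component: {Jae, Hal}
Component: {Quy, Kim, Eli}
Component: {Fay, Xia, Leo, Uma, Viv, Wes, Tao}

3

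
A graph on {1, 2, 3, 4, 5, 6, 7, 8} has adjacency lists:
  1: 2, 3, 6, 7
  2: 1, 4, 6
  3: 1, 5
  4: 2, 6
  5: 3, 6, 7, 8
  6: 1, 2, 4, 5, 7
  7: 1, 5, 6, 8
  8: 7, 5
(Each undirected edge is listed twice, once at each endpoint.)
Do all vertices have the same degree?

Degrees: 1:4, 2:3, 3:2, 4:2, 5:4, 6:5, 7:4, 8:2
Degrees are not all equal (e.g. deg(3)=2 but deg(6)=5); not regular.

No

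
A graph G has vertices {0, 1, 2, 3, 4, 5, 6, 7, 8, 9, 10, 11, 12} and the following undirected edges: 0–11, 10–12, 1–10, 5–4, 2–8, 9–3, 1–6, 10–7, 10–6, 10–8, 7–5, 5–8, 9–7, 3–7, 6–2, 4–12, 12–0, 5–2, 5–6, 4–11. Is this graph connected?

Yes

Starting from 0 and exploring outward reaches every vertex (0, 12, 11, 10, 4, 7, 1, 6, 8, 5, 9, 3, 2); the graph is connected.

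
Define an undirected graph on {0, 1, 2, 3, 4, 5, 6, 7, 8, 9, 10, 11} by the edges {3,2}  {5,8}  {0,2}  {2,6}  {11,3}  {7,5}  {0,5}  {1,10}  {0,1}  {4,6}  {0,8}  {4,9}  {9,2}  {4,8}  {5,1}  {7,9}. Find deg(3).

Neighbors of 3: 2, 11.

2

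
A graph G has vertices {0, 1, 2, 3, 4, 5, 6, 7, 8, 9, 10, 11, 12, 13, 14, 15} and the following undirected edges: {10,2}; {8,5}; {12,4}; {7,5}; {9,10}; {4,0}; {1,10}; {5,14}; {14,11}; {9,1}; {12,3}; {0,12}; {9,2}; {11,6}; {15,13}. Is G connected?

No

Component: {13, 15}
Component: {0, 3, 4, 12}
Component: {1, 2, 9, 10}
Component: {5, 6, 7, 8, 11, 14}
There are 4 separate components, so the graph is not connected.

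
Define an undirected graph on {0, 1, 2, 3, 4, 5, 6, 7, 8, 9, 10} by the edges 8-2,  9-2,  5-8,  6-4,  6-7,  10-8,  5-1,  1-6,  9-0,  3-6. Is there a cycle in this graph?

No

|V| = 11, |E| = 10, number of components = 1.
A forest on 11 vertices with 1 component has exactly 10 edges, which matches — so no cycle.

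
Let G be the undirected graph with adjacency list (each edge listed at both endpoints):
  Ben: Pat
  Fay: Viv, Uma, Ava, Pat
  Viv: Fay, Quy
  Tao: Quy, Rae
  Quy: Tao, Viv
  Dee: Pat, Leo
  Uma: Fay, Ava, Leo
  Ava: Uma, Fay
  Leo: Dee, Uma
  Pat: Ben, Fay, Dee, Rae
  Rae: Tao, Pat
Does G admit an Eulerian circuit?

No

Degrees: Ben:1, Fay:4, Viv:2, Tao:2, Quy:2, Dee:2, Uma:3, Ava:2, Leo:2, Pat:4, Rae:2
Vertices with odd degree: Ben, Uma. An Eulerian circuit requires all degrees even.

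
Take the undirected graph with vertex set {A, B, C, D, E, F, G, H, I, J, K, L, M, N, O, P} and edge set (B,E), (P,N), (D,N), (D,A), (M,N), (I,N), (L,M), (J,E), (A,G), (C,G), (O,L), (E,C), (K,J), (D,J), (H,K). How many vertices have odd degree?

Degrees: A:2, B:1, C:2, D:3, E:3, F:0, G:2, H:1, I:1, J:3, K:2, L:2, M:2, N:4, O:1, P:1
Odd-degree vertices: B, D, E, H, I, J, O, P.

8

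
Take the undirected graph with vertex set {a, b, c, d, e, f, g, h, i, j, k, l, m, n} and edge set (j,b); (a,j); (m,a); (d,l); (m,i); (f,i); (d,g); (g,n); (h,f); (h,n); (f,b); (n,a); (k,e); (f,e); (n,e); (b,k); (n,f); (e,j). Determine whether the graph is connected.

No

Component: {c}
Component: {a, b, d, e, f, g, h, i, j, k, l, m, n}
No edge joins these 2 groups, so the graph is disconnected.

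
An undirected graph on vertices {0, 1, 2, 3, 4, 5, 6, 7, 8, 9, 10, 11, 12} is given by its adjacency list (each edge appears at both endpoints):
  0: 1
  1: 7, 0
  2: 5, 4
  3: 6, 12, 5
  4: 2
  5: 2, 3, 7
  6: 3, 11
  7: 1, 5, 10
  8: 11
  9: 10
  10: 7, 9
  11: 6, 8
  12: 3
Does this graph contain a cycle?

The graph has 13 vertices, 12 edges, and 1 connected component.
A forest on 13 vertices with 1 component has exactly 12 edges, which matches — so no cycle.

No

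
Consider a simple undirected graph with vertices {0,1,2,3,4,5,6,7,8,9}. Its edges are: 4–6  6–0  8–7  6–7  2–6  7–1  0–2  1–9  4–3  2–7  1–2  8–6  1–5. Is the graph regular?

No

Degrees: 0:2, 1:4, 2:4, 3:1, 4:2, 5:1, 6:5, 7:4, 8:2, 9:1
Vertex 3 has degree 1 while 6 has degree 5, so the graph is not regular.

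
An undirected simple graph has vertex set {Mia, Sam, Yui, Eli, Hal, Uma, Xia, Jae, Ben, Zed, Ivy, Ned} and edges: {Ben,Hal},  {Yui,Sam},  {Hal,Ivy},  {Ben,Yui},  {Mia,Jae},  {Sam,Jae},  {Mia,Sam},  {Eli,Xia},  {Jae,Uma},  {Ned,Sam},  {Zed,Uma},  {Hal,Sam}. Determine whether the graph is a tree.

No

The graph has 12 vertices and 12 edges.
It is not connected, so it is not a tree.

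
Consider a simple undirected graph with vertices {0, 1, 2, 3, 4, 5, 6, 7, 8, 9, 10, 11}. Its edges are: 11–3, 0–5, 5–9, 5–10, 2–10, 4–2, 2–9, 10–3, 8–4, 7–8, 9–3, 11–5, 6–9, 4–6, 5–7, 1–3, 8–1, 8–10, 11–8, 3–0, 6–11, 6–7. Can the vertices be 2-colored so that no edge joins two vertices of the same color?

A valid 2-coloring puts {2, 3, 5, 6, 8} on one side and {0, 1, 4, 7, 9, 10, 11} on the other; every edge crosses between the two sides.

Yes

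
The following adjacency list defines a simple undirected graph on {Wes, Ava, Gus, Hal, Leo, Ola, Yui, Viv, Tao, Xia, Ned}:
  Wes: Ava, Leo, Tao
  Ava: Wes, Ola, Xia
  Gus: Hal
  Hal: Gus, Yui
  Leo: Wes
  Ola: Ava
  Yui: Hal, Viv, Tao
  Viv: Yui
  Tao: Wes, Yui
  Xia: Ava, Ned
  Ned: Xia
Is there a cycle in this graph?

No

|V| = 11, |E| = 10, number of components = 1.
Since 10 = 11 - 1, the graph is a forest and contains no cycle.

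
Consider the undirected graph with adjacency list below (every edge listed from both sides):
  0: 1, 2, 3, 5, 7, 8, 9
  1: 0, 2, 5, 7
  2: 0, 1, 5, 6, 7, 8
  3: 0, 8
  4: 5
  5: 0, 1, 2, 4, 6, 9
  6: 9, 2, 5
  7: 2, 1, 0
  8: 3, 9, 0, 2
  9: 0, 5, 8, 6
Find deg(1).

4

Neighbors of 1: 0, 2, 5, 7.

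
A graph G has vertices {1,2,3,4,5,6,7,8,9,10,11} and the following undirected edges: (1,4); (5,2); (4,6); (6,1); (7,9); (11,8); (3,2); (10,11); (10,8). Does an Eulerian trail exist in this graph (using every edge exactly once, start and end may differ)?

No

Degrees: 1:2, 2:2, 3:1, 4:2, 5:1, 6:2, 7:1, 8:2, 9:1, 10:2, 11:2
Odd-degree vertices: 3, 5, 7, 9 (4 total).
With 4 odd-degree vertices (more than two), no single trail can use every edge.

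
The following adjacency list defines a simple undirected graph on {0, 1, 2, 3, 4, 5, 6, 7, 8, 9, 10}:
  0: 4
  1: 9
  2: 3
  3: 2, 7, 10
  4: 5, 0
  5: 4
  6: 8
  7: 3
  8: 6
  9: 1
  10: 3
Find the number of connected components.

Component: {1, 9}
Component: {6, 8}
Component: {0, 4, 5}
Component: {2, 3, 7, 10}

4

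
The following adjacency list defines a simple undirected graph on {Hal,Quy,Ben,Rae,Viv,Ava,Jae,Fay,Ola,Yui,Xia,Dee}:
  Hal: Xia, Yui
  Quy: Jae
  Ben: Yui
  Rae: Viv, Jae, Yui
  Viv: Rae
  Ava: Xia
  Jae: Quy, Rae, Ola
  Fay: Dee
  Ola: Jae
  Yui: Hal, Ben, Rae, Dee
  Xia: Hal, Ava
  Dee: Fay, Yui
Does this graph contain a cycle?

No

|V| = 12, |E| = 11, number of components = 1.
Since 11 = 12 - 1, the graph is a forest and contains no cycle.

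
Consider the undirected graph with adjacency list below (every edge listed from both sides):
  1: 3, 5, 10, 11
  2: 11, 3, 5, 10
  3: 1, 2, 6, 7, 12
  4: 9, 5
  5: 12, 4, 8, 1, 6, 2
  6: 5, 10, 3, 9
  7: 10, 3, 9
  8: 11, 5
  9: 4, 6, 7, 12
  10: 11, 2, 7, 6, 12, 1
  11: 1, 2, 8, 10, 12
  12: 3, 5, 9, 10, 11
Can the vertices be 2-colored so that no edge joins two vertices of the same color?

No

11-10-12-11 is an odd cycle (length 3), and a bipartite graph can contain only even cycles.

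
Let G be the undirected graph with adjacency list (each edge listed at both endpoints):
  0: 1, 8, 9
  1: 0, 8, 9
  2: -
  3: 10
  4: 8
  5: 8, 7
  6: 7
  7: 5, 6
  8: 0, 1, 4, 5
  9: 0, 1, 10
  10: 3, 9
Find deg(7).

Neighbors of 7: 5, 6.

2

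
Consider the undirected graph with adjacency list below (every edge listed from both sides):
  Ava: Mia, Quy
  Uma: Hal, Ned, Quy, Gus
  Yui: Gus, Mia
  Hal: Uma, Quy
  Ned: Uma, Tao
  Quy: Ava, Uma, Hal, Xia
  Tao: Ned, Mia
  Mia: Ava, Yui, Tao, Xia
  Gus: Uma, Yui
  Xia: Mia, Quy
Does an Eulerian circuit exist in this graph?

Yes

Degrees: Ava:2, Uma:4, Yui:2, Hal:2, Ned:2, Quy:4, Tao:2, Mia:4, Gus:2, Xia:2
Every vertex has even degree and the edges form a single connected piece, so an Eulerian circuit exists.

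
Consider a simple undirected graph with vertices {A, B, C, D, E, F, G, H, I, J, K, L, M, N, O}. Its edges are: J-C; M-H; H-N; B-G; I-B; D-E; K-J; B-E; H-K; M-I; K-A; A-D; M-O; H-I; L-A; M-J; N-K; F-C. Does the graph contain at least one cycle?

Yes

|V| = 15, |E| = 18, number of components = 1.
Since 18 > 15 - 1, a cycle must exist; for instance A-K-H-M-I-B-E-D-A.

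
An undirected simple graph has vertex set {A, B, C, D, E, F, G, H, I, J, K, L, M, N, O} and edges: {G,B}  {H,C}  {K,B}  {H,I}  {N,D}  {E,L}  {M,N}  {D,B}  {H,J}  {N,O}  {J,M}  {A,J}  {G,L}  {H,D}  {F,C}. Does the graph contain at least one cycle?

The graph has 15 vertices, 15 edges, and 1 connected component.
Since 15 > 15 - 1, a cycle must exist; for instance J-H-D-N-M-J.

Yes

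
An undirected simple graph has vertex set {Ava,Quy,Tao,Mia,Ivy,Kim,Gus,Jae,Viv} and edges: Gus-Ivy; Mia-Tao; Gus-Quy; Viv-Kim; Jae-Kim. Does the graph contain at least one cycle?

The graph has 9 vertices, 5 edges, and 4 connected components.
Since 5 = 9 - 4, the graph is a forest and contains no cycle.

No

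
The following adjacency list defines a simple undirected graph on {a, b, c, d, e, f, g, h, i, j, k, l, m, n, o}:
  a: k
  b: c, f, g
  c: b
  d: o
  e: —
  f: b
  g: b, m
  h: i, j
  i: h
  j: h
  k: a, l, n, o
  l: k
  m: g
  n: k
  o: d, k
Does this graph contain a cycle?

The graph has 15 vertices, 11 edges, and 4 connected components.
Since 11 = 15 - 4, the graph is a forest and contains no cycle.

No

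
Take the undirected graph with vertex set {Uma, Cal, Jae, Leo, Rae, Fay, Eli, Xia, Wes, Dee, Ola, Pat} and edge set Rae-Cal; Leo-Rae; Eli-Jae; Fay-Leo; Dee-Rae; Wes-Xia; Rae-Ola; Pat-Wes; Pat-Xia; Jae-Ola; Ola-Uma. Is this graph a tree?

|V| = 12, |E| = 11.
It splits into 2 components, so it cannot be a tree.

No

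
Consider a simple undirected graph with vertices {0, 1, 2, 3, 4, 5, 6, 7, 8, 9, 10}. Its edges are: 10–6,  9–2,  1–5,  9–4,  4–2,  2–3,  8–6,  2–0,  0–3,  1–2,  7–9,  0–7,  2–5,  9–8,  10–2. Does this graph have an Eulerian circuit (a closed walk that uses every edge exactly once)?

No

Degrees: 0:3, 1:2, 2:7, 3:2, 4:2, 5:2, 6:2, 7:2, 8:2, 9:4, 10:2
0, 2 have odd degree; an Eulerian circuit needs every degree to be even, so none exists.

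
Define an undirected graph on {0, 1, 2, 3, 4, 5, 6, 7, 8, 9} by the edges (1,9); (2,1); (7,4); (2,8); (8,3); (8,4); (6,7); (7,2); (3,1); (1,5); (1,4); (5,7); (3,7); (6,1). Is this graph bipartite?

A valid 2-coloring puts {0, 2, 3, 4, 5, 6, 9} on one side and {1, 7, 8} on the other; every edge crosses between the two sides.

Yes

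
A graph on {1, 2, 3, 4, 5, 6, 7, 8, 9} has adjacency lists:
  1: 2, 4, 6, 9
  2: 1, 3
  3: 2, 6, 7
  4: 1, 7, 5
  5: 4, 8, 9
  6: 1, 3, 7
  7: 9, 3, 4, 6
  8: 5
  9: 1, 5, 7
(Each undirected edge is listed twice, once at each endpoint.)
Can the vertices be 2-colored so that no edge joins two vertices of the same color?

No

The cycle 7-3-6-7 has length 3, which is odd, so the graph is not bipartite.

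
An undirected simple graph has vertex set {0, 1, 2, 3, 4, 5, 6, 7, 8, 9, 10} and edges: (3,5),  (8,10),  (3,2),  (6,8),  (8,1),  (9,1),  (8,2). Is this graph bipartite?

Yes

Color {0, 3, 4, 7, 8, 9} black and {1, 2, 5, 6, 10} white. No edge joins two same-colored vertices, so the graph is bipartite.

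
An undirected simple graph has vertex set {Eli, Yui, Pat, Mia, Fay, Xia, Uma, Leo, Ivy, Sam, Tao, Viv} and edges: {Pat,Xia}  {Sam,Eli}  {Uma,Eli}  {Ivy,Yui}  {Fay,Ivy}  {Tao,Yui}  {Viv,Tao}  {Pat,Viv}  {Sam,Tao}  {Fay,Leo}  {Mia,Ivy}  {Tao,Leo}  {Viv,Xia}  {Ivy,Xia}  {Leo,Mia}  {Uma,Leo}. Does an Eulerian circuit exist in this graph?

No

Degrees: Eli:2, Yui:2, Pat:2, Mia:2, Fay:2, Xia:3, Uma:2, Leo:4, Ivy:4, Sam:2, Tao:4, Viv:3
Vertices with odd degree: Xia, Viv. An Eulerian circuit requires all degrees even.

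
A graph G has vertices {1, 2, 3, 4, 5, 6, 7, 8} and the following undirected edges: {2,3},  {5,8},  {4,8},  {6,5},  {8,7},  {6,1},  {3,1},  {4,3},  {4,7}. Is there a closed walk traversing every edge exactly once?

Degrees: 1:2, 2:1, 3:3, 4:3, 5:2, 6:2, 7:2, 8:3
2, 3, 4, 8 have odd degree; an Eulerian circuit needs every degree to be even, so none exists.

No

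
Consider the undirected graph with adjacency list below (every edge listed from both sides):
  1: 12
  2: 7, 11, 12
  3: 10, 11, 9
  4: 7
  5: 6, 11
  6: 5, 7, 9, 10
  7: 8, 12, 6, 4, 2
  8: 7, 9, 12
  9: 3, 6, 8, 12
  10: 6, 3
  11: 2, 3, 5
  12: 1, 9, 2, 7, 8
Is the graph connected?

Yes

Starting from 1 and exploring outward reaches every vertex (1, 12, 8, 2, 7, 9, 11, 4, 6, 3, 5, 10); the graph is connected.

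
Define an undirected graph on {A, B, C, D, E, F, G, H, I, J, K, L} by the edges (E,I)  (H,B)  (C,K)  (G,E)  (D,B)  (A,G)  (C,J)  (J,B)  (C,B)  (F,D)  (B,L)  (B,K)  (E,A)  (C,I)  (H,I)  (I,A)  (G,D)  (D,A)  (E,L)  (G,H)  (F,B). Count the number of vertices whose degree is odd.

Degrees: A:4, B:7, C:4, D:4, E:4, F:2, G:4, H:3, I:4, J:2, K:2, L:2
Odd-degree vertices: B, H.

2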